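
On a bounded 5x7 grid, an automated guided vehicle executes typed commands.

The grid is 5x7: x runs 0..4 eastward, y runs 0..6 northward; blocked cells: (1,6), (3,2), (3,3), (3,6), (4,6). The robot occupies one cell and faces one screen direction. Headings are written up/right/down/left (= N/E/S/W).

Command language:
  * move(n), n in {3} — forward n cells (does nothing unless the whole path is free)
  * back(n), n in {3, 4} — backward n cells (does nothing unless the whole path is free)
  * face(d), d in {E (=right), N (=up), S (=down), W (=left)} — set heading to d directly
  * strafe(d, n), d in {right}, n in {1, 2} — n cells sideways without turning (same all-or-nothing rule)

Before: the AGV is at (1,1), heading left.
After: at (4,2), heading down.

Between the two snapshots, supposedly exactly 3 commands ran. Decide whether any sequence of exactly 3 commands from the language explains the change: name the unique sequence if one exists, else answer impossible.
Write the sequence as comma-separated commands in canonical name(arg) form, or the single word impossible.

key: cell and facing (now S) both changed — the 3 commands mix motion and turning
start: at (1,1), heading left
t=1 back(3) ⇒ at (4,1), heading left
t=2 strafe(right, 1) ⇒ at (4,2), heading left
t=3 face(S) ⇒ at (4,2), heading down
all 729 alternatives checked — unique.

back(3), strafe(right, 1), face(S)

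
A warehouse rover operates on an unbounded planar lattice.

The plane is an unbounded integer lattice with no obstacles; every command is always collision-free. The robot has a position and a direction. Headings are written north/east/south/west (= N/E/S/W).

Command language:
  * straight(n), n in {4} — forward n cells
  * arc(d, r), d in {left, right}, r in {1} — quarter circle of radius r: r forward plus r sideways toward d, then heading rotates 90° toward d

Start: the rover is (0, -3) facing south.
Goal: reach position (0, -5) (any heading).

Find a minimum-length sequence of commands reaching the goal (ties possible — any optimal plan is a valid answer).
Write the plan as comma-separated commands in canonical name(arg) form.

arc(left, 1), arc(right, 1), arc(right, 1), arc(right, 1)

begin: (0, -3) facing south
1. arc(left, 1) → (1, -4) facing east
2. arc(right, 1) → (2, -5) facing south
3. arc(right, 1) → (1, -6) facing west
4. arc(right, 1) → (0, -5) facing north
shorter routes all fall short; 4 is best.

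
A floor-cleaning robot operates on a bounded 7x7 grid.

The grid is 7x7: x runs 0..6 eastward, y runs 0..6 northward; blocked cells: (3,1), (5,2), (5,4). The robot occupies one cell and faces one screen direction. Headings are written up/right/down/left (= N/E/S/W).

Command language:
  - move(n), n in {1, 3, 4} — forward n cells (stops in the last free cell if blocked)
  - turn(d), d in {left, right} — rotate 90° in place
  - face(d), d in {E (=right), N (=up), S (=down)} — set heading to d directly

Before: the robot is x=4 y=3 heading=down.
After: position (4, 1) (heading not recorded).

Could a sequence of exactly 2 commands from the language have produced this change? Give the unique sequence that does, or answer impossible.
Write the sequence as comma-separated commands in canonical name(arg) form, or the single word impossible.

from: x=4 y=3 heading=down
[1] after move(1): x=4 y=2 heading=down
[2] after move(1): x=4 y=1 heading=down
no rival 2-sequence matches.

move(1), move(1)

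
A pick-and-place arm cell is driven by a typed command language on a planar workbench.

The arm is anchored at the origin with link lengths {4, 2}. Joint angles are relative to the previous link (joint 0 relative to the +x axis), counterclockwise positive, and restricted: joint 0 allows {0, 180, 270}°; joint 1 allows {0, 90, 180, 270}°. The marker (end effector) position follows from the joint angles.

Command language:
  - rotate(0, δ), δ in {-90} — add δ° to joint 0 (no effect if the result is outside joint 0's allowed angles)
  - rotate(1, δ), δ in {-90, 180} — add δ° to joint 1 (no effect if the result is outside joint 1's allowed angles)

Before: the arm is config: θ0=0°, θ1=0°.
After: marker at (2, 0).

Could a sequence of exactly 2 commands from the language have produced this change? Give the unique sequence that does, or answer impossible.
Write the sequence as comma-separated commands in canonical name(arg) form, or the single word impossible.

rotate(1, -90), rotate(1, -90)

begin: config: θ0=0°, θ1=0°
step 1 (rotate(1, -90)): config: θ0=0°, θ1=270°
step 2 (rotate(1, -90)): config: θ0=0°, θ1=180°
all 9 alternatives checked — unique.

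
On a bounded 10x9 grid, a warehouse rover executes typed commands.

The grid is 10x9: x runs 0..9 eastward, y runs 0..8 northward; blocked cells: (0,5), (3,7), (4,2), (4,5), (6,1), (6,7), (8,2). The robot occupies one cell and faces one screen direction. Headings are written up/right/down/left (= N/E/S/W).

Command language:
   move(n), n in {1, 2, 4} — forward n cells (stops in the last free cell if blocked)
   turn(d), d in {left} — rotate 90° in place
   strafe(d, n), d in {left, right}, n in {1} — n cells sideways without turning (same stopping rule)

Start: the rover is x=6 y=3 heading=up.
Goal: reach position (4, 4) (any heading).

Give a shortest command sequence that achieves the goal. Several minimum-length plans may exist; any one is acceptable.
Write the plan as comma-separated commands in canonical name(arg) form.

turn(left), strafe(right, 1), move(2)

start: x=6 y=3 heading=up
[1] after turn(left): x=6 y=3 heading=left
[2] after strafe(right, 1): x=6 y=4 heading=left
[3] after move(2): x=4 y=4 heading=left
nothing shorter than 3 reaches the goal.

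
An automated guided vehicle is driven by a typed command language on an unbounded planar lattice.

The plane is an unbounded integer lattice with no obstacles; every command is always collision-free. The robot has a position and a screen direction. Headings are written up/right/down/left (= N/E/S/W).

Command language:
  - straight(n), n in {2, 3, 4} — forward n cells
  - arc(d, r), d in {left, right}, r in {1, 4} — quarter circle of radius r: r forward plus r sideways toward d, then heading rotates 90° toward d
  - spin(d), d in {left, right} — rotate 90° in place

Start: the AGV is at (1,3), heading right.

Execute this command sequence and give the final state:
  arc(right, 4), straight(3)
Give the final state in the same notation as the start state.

start: at (1,3), heading right
1. arc(right, 4) → at (5,-1), heading down
2. straight(3) → at (5,-4), heading down

at (5,-4), heading down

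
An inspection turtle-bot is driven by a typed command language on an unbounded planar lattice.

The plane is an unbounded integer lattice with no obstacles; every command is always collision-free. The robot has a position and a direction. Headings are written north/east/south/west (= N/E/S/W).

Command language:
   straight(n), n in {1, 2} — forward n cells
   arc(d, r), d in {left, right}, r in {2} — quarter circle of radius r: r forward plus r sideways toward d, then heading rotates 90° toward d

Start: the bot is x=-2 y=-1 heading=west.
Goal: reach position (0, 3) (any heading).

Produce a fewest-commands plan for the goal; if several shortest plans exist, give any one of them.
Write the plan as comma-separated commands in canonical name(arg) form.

arc(right, 2), arc(right, 2), straight(2)

begin: x=-2 y=-1 heading=west
t=1 arc(right, 2) ⇒ x=-4 y=1 heading=north
t=2 arc(right, 2) ⇒ x=-2 y=3 heading=east
t=3 straight(2) ⇒ x=0 y=3 heading=east
nothing shorter than 3 reaches the goal.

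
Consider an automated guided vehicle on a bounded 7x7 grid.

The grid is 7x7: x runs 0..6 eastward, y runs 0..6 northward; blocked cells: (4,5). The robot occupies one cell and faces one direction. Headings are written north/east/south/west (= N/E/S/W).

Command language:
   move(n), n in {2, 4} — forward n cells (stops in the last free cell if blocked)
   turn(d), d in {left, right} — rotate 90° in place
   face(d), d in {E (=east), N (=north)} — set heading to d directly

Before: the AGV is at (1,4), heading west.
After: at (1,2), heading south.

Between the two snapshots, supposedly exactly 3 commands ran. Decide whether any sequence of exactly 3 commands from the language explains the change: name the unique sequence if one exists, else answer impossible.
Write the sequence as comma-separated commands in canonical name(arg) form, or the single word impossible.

face(E), turn(right), move(2)

key: running move(2) before face(E) would end elsewhere — order is forced
start: at (1,4), heading west
t=1 face(E) ⇒ at (1,4), heading east
t=2 turn(right) ⇒ at (1,4), heading south
t=3 move(2) ⇒ at (1,2), heading south
no other 3-command option fits: unique.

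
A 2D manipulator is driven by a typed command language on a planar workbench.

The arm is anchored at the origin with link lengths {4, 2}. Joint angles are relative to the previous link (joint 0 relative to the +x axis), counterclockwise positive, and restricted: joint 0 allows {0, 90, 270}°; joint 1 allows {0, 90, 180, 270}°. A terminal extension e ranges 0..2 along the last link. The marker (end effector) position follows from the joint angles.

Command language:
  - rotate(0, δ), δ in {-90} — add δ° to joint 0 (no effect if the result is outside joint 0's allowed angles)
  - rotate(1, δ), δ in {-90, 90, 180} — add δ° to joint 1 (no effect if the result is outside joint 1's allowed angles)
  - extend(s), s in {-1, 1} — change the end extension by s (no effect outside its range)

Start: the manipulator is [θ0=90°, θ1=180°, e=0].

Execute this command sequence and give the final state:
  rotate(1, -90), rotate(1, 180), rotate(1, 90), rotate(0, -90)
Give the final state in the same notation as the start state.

[θ0=0°, θ1=0°, e=0]

begin: [θ0=90°, θ1=180°, e=0]
t=1 rotate(1, -90) ⇒ [θ0=90°, θ1=90°, e=0]
t=2 rotate(1, 180) ⇒ [θ0=90°, θ1=270°, e=0]
t=3 rotate(1, 90) ⇒ [θ0=90°, θ1=0°, e=0]
t=4 rotate(0, -90) ⇒ [θ0=0°, θ1=0°, e=0]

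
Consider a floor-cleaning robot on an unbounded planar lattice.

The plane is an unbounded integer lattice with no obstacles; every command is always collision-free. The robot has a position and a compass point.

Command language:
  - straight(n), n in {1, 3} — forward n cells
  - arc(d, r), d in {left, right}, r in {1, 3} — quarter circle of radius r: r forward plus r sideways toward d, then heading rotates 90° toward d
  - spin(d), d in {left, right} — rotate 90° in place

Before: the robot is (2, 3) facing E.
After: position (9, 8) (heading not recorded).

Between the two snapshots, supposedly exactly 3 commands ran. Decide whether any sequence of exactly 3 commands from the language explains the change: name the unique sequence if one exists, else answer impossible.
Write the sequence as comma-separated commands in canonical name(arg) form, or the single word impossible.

key: running arc(right, 1) before arc(left, 3) would end elsewhere — order is forced
start: (2, 3) facing E
1. arc(left, 3) → (5, 6) facing N
2. arc(right, 3) → (8, 9) facing E
3. arc(right, 1) → (9, 8) facing S
no other 3-command option fits: unique.

arc(left, 3), arc(right, 3), arc(right, 1)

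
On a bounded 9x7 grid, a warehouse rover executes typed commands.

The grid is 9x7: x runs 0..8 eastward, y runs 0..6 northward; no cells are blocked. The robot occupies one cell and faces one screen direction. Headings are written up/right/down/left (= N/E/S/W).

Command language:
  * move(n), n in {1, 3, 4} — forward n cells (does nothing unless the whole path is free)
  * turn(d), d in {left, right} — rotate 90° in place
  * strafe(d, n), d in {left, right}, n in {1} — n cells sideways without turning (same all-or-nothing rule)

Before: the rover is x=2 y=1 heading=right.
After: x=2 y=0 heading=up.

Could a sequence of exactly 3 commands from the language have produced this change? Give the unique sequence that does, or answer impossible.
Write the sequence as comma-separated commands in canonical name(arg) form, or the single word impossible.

strafe(right, 1), strafe(right, 1), turn(left)

key: the second strafe(right, 1) would leave the grid, so it does nothing
from: x=2 y=1 heading=right
t=1 strafe(right, 1) ⇒ x=2 y=0 heading=right
t=2 strafe(right, 1) ⇒ x=2 y=0 heading=right
t=3 turn(left) ⇒ x=2 y=0 heading=up
no rival 3-sequence matches.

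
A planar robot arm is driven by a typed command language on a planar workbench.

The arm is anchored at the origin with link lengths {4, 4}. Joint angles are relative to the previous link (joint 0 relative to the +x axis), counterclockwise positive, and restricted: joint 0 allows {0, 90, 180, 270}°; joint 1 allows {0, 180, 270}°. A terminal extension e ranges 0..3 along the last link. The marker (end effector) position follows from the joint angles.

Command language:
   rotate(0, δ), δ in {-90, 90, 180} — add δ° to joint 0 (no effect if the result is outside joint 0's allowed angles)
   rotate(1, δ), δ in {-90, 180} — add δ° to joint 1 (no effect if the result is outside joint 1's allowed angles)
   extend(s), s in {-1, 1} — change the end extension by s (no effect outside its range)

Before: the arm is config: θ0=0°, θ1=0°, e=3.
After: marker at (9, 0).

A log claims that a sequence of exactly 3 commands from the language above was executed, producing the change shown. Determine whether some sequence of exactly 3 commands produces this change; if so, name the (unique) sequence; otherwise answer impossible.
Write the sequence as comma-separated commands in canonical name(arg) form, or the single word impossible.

key: running extend(-1) before extend(1) would end elsewhere — order is forced
start: config: θ0=0°, θ1=0°, e=3
step 1 (extend(1)): config: θ0=0°, θ1=0°, e=3
step 2 (extend(-1)): config: θ0=0°, θ1=0°, e=2
step 3 (extend(-1)): config: θ0=0°, θ1=0°, e=1
all 343 alternatives checked — unique.

extend(1), extend(-1), extend(-1)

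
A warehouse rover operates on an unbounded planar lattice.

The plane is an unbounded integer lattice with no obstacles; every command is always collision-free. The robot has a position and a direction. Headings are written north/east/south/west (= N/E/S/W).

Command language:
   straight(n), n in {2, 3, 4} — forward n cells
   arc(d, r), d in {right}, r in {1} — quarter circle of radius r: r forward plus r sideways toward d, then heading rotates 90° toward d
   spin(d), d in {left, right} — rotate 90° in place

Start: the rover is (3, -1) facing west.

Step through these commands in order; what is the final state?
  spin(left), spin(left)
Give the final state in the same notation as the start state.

from: (3, -1) facing west
[1] after spin(left): (3, -1) facing south
[2] after spin(left): (3, -1) facing east

(3, -1) facing east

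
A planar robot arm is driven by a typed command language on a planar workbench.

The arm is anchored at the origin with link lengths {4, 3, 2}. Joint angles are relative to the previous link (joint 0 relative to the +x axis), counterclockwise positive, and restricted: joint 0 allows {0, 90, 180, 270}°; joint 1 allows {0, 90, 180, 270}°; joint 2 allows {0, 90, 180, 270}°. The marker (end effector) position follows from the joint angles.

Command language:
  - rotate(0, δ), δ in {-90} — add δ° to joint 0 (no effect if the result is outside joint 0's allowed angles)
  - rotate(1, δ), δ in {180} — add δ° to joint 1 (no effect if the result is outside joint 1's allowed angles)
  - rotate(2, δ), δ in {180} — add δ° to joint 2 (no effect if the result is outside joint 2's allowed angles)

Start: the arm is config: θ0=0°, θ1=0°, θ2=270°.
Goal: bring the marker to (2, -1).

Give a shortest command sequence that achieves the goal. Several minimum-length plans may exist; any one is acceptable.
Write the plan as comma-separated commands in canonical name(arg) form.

from: config: θ0=0°, θ1=0°, θ2=270°
1. rotate(1, 180) → config: θ0=0°, θ1=180°, θ2=270°
2. rotate(0, -90) → config: θ0=270°, θ1=180°, θ2=270°
no 1-step plan works, so 2 is optimal.

rotate(1, 180), rotate(0, -90)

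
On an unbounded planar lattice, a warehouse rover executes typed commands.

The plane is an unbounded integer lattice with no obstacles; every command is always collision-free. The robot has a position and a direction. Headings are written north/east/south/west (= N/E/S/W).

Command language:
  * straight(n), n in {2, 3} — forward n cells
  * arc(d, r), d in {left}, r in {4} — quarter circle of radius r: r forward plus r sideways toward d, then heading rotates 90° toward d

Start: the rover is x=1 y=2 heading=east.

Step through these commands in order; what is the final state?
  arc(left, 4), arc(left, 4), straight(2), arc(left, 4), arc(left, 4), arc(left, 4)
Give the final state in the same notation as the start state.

from: x=1 y=2 heading=east
1. arc(left, 4) → x=5 y=6 heading=north
2. arc(left, 4) → x=1 y=10 heading=west
3. straight(2) → x=-1 y=10 heading=west
4. arc(left, 4) → x=-5 y=6 heading=south
5. arc(left, 4) → x=-1 y=2 heading=east
6. arc(left, 4) → x=3 y=6 heading=north

x=3 y=6 heading=north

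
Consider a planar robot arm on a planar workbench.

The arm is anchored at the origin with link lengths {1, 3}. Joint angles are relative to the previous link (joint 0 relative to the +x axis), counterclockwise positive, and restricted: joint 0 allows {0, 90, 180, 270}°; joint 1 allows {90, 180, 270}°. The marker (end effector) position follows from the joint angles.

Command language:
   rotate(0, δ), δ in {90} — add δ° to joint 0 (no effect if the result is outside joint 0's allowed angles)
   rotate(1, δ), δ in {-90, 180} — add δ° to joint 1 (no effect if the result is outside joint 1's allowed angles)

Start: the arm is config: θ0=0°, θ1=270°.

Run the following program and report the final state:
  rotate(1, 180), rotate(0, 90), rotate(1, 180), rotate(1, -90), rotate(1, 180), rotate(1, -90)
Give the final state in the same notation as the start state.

begin: config: θ0=0°, θ1=270°
1. rotate(1, 180) → config: θ0=0°, θ1=90°
2. rotate(0, 90) → config: θ0=90°, θ1=90°
3. rotate(1, 180) → config: θ0=90°, θ1=270°
4. rotate(1, -90) → config: θ0=90°, θ1=180°
5. rotate(1, 180) → config: θ0=90°, θ1=180°
6. rotate(1, -90) → config: θ0=90°, θ1=90°

config: θ0=90°, θ1=90°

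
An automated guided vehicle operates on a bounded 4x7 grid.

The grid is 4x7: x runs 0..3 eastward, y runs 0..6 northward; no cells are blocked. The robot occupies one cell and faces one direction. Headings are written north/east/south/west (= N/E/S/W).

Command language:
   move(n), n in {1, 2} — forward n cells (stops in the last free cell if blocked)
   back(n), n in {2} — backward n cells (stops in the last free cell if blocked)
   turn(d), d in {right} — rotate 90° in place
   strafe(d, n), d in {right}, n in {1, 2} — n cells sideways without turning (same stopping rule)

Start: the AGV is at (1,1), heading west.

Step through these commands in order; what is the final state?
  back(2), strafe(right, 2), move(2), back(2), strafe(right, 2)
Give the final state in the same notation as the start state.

at (3,5), heading west

from: at (1,1), heading west
step 1 (back(2)): at (3,1), heading west
step 2 (strafe(right, 2)): at (3,3), heading west
step 3 (move(2)): at (1,3), heading west
step 4 (back(2)): at (3,3), heading west
step 5 (strafe(right, 2)): at (3,5), heading west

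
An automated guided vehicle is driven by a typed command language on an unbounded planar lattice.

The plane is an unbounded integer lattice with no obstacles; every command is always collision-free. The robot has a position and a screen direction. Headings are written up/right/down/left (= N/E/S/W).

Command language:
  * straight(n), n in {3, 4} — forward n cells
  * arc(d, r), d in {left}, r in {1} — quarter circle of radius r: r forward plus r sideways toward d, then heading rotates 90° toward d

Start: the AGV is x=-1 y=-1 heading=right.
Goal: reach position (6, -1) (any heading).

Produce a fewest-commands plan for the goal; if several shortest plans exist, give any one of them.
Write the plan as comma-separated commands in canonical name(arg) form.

t0: x=-1 y=-1 heading=right
1. straight(4) → x=3 y=-1 heading=right
2. straight(3) → x=6 y=-1 heading=right
no 1-step plan works, so 2 is optimal.

straight(4), straight(3)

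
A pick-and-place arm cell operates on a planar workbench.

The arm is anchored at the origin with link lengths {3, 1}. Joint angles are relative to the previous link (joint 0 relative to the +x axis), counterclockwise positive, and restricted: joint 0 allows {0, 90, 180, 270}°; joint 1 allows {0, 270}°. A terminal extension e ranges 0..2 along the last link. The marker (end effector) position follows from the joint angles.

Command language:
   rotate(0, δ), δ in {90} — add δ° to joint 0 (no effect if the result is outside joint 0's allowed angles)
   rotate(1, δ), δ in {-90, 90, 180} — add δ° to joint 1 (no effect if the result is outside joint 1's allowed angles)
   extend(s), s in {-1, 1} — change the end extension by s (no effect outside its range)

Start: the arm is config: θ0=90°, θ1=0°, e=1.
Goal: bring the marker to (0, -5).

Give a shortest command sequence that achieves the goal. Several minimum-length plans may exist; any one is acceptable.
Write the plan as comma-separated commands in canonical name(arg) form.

initial: config: θ0=90°, θ1=0°, e=1
step 1 (rotate(0, 90)): config: θ0=180°, θ1=0°, e=1
step 2 (rotate(0, 90)): config: θ0=270°, θ1=0°, e=1
no 1-step plan works, so 2 is optimal.

rotate(0, 90), rotate(0, 90)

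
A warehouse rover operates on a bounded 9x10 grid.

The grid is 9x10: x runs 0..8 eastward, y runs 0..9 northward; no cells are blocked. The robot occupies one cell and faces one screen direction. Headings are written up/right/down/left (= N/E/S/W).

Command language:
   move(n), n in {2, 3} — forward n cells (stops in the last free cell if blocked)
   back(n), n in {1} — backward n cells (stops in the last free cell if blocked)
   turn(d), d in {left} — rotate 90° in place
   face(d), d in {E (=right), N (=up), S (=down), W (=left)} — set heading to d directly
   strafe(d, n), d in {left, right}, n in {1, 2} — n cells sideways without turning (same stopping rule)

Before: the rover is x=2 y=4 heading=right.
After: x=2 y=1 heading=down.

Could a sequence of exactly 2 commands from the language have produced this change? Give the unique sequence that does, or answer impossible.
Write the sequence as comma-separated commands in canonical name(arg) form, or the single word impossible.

key: running move(3) before face(S) would end elsewhere — order is forced
initial: x=2 y=4 heading=right
t=1 face(S) ⇒ x=2 y=4 heading=down
t=2 move(3) ⇒ x=2 y=1 heading=down
no rival 2-sequence matches.

face(S), move(3)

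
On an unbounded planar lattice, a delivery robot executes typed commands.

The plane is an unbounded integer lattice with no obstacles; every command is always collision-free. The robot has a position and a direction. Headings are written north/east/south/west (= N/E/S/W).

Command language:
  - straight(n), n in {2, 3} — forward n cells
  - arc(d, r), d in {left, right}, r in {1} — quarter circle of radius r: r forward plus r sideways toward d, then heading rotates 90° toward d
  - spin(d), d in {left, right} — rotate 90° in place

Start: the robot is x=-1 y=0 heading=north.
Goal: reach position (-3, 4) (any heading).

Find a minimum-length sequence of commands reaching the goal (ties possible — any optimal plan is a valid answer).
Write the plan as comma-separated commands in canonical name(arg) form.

straight(2), arc(left, 1), arc(right, 1)

start: x=-1 y=0 heading=north
t=1 straight(2) ⇒ x=-1 y=2 heading=north
t=2 arc(left, 1) ⇒ x=-2 y=3 heading=west
t=3 arc(right, 1) ⇒ x=-3 y=4 heading=north
shorter routes all fall short; 3 is best.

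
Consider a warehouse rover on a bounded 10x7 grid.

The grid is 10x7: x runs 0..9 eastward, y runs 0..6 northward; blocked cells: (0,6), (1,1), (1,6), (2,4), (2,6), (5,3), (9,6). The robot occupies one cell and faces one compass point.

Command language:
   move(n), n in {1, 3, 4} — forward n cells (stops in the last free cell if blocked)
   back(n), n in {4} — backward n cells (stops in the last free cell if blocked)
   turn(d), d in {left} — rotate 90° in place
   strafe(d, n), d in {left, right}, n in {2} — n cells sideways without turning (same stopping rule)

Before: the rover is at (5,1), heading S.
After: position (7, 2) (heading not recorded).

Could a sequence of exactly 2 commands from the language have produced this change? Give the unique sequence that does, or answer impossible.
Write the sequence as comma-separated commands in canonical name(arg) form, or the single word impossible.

key: back(4) is stopped early by the blocked cell at (5,3)
start: at (5,1), heading S
1. back(4) → at (5,2), heading S
2. strafe(left, 2) → at (7,2), heading S
all 49 alternatives checked — unique.

back(4), strafe(left, 2)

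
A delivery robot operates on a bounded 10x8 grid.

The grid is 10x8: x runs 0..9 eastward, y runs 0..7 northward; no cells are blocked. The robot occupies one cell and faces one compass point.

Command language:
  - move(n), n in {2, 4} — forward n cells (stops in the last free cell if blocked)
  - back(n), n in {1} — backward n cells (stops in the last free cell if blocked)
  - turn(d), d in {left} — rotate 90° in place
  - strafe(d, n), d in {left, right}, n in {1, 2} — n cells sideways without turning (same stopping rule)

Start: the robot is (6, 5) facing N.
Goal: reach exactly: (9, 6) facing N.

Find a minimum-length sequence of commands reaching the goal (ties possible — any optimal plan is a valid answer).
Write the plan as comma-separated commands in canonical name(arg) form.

from: (6, 5) facing N
[1] after strafe(right, 2): (8, 5) facing N
[2] after strafe(right, 2): (9, 5) facing N
[3] after move(4): (9, 7) facing N
[4] after back(1): (9, 6) facing N
minimal: 4 command(s), checked below 4.

strafe(right, 2), strafe(right, 2), move(4), back(1)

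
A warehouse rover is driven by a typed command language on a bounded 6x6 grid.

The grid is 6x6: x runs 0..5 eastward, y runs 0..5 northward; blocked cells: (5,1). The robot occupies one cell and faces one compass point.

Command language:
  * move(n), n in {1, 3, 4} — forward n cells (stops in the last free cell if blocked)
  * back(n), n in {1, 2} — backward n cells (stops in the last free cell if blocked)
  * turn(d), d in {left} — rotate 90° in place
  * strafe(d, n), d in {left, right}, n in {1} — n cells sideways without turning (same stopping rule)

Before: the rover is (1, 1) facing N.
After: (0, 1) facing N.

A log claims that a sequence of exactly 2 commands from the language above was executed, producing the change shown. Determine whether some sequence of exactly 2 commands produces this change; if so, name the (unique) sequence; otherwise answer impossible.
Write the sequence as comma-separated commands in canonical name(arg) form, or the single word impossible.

strafe(left, 1), strafe(left, 1)

key: still facing N at the end — nothing in the sequence rotates
t0: (1, 1) facing N
[1] after strafe(left, 1): (0, 1) facing N
[2] after strafe(left, 1): (0, 1) facing N
all 64 alternatives checked — unique.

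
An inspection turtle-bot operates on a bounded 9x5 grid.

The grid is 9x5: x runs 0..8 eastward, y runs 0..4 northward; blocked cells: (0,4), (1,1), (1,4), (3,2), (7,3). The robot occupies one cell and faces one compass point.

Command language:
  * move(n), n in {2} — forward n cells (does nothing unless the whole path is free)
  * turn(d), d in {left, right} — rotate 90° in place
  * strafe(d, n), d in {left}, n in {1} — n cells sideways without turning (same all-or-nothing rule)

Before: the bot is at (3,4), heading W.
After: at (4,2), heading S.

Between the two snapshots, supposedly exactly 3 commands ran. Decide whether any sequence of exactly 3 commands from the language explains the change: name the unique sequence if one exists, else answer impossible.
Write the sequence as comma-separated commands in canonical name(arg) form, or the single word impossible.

key: order matters: swapping turn(left) and move(2) lands elsewhere
initial: at (3,4), heading W
1. turn(left) → at (3,4), heading S
2. strafe(left, 1) → at (4,4), heading S
3. move(2) → at (4,2), heading S
no rival 3-sequence matches.

turn(left), strafe(left, 1), move(2)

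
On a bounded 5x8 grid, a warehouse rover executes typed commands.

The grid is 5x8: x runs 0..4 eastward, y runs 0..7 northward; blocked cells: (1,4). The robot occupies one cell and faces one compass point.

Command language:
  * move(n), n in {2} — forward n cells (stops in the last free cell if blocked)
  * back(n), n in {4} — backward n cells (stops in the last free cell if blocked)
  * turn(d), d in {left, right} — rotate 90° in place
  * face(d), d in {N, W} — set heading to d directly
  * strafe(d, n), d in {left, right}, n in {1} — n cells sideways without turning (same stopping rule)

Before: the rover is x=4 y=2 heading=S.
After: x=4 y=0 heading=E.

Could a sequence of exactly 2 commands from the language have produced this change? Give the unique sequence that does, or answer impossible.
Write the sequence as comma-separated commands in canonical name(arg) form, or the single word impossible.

move(2), turn(left)

key: order matters: swapping move(2) and turn(left) lands elsewhere
from: x=4 y=2 heading=S
step 1 (move(2)): x=4 y=0 heading=S
step 2 (turn(left)): x=4 y=0 heading=E
all 64 alternatives checked — unique.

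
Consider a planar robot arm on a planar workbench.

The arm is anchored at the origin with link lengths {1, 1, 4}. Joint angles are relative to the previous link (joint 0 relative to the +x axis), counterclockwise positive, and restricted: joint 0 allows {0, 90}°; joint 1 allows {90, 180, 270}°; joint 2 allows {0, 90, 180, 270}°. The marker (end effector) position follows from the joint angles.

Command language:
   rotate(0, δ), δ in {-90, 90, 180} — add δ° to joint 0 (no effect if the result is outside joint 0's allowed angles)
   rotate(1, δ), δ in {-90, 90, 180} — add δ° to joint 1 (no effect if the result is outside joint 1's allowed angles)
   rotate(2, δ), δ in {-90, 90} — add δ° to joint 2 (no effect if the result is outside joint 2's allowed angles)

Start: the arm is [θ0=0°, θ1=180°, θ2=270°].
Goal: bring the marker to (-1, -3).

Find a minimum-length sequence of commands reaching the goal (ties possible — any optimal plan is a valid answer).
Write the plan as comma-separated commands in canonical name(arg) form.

initial: [θ0=0°, θ1=180°, θ2=270°]
t=1 rotate(0, 90) ⇒ [θ0=90°, θ1=180°, θ2=270°]
t=2 rotate(1, -90) ⇒ [θ0=90°, θ1=90°, θ2=270°]
t=3 rotate(2, -90) ⇒ [θ0=90°, θ1=90°, θ2=180°]
t=4 rotate(2, -90) ⇒ [θ0=90°, θ1=90°, θ2=90°]
shorter routes all fall short; 4 is best.

rotate(0, 90), rotate(1, -90), rotate(2, -90), rotate(2, -90)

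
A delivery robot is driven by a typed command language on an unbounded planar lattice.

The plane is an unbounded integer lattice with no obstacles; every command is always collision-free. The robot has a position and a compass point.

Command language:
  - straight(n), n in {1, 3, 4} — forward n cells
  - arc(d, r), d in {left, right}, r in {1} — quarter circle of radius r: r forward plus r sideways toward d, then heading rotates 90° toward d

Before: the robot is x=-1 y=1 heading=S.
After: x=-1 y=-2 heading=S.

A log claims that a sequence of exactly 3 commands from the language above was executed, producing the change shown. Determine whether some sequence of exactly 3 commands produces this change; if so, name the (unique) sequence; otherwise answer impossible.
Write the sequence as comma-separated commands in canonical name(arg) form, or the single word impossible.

straight(1), straight(1), straight(1)

key: heading stays S — no command in the sequence turns
from: x=-1 y=1 heading=S
t=1 straight(1) ⇒ x=-1 y=0 heading=S
t=2 straight(1) ⇒ x=-1 y=-1 heading=S
t=3 straight(1) ⇒ x=-1 y=-2 heading=S
no rival 3-sequence matches.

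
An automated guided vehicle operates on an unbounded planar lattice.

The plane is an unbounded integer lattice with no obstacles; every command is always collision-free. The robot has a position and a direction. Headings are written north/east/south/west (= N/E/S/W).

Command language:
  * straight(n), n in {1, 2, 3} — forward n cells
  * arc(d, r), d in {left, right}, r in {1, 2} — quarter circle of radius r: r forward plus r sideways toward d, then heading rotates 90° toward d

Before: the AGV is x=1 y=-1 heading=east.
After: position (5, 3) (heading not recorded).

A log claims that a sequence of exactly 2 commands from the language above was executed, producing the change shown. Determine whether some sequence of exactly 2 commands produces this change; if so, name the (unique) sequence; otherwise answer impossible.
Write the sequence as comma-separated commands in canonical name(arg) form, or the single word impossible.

key: running arc(right, 2) before arc(left, 2) would end elsewhere — order is forced
start: x=1 y=-1 heading=east
t=1 arc(left, 2) ⇒ x=3 y=1 heading=north
t=2 arc(right, 2) ⇒ x=5 y=3 heading=east
no rival 2-sequence matches.

arc(left, 2), arc(right, 2)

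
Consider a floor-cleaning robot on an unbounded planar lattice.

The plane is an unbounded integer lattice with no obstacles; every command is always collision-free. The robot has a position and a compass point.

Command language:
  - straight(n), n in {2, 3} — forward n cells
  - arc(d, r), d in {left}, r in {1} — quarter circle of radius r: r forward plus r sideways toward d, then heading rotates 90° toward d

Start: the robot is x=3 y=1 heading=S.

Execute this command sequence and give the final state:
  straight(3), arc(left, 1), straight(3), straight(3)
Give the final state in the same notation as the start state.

from: x=3 y=1 heading=S
1. straight(3) → x=3 y=-2 heading=S
2. arc(left, 1) → x=4 y=-3 heading=E
3. straight(3) → x=7 y=-3 heading=E
4. straight(3) → x=10 y=-3 heading=E

x=10 y=-3 heading=E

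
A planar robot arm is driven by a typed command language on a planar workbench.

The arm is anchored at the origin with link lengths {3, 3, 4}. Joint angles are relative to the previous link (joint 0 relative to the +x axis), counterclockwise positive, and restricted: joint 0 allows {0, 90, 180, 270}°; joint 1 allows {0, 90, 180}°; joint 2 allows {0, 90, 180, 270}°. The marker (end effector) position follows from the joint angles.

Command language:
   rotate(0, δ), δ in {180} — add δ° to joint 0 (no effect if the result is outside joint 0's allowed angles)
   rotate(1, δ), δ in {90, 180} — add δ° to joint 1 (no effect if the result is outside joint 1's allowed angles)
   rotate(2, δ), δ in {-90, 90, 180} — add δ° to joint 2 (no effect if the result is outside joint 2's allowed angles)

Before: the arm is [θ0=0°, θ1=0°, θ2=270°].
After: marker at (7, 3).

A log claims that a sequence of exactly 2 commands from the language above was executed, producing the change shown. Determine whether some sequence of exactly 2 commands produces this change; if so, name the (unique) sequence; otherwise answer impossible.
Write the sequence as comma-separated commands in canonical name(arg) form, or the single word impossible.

rotate(1, 90), rotate(1, 180)

key: running rotate(1, 180) before rotate(1, 90) would end elsewhere — order is forced
start: [θ0=0°, θ1=0°, θ2=270°]
t=1 rotate(1, 90) ⇒ [θ0=0°, θ1=90°, θ2=270°]
t=2 rotate(1, 180) ⇒ [θ0=0°, θ1=90°, θ2=270°]
all 36 alternatives checked — unique.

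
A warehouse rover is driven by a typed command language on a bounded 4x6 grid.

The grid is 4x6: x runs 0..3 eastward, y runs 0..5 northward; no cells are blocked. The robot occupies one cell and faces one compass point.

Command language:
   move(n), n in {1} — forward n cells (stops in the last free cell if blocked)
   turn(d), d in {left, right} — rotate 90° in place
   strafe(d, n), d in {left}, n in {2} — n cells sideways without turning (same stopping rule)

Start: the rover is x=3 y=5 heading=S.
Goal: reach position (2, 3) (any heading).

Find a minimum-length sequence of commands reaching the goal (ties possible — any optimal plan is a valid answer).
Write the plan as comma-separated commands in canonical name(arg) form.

begin: x=3 y=5 heading=S
1. turn(right) → x=3 y=5 heading=W
2. move(1) → x=2 y=5 heading=W
3. strafe(left, 2) → x=2 y=3 heading=W
nothing shorter than 3 reaches the goal.

turn(right), move(1), strafe(left, 2)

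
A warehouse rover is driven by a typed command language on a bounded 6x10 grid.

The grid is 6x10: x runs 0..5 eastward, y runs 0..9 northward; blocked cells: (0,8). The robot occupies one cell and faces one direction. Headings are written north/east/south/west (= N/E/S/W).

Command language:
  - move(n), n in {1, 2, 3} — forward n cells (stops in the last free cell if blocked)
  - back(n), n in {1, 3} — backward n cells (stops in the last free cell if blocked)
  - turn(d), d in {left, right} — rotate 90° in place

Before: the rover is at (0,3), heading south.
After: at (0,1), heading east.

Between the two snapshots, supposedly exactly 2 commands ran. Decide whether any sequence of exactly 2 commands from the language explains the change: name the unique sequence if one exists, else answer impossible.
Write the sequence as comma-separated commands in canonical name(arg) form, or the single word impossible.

move(2), turn(left)

key: order matters: swapping move(2) and turn(left) lands elsewhere
begin: at (0,3), heading south
[1] after move(2): at (0,1), heading south
[2] after turn(left): at (0,1), heading east
no rival 2-sequence matches.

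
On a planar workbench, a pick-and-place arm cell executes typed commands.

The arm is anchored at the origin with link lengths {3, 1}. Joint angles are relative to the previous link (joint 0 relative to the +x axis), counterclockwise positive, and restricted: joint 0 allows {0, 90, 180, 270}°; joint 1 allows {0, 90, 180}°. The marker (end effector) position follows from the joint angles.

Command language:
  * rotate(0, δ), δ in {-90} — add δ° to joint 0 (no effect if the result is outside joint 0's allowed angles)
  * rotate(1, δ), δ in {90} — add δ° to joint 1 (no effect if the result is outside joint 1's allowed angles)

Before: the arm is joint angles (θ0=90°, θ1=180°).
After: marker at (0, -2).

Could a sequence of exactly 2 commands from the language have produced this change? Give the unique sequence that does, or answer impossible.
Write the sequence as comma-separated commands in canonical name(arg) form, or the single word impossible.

rotate(0, -90), rotate(0, -90)

from: joint angles (θ0=90°, θ1=180°)
t=1 rotate(0, -90) ⇒ joint angles (θ0=0°, θ1=180°)
t=2 rotate(0, -90) ⇒ joint angles (θ0=270°, θ1=180°)
uniquely the one of 4 2-step routes that fits.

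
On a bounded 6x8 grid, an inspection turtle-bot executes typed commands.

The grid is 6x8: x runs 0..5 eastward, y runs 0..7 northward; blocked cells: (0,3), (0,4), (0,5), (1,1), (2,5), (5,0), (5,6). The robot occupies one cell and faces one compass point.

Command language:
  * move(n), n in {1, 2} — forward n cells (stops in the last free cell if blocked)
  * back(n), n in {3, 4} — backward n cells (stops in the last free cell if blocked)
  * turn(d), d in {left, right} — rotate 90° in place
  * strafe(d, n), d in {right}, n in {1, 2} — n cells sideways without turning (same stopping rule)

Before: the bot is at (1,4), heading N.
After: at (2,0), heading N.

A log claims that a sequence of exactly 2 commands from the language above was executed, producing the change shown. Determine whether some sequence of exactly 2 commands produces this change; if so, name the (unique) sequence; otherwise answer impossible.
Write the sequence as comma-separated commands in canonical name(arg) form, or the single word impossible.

strafe(right, 1), back(4)

key: heading stays N — no command in the sequence turns
initial: at (1,4), heading N
[1] after strafe(right, 1): at (2,4), heading N
[2] after back(4): at (2,0), heading N
no other 2-command option fits: unique.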